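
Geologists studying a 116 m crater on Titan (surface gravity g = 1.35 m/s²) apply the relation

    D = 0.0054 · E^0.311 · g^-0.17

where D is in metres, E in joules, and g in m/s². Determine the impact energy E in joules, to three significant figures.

E ≈ 1.00 × 10^14 J

Rearranging: E = [D / (0.0054 · g^-0.17)]^(1/0.311).
g^-0.17 = 1.35^-0.17 = 0.9503
D / (0.0054 × 0.9503) = 116 / (5.132 × 10^-3) = 2.260 × 10^4
E = (2.260 × 10^4)^3.2154 = 1.000 × 10^14 J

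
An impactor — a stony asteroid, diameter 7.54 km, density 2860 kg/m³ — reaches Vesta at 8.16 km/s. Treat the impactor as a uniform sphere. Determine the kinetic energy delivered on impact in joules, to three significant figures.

d = 7540 m; v = 8160 m/s.
Mass m = (π/6) ρ d³ = (π/6) × 2860 × (7540)³ = 6.419 × 10^14 kg
E = ½ m v² = 0.5 × 6.419 × 10^14 × (8160)² = 2.137 × 10^22 J

E ≈ 2.14 × 10^22 J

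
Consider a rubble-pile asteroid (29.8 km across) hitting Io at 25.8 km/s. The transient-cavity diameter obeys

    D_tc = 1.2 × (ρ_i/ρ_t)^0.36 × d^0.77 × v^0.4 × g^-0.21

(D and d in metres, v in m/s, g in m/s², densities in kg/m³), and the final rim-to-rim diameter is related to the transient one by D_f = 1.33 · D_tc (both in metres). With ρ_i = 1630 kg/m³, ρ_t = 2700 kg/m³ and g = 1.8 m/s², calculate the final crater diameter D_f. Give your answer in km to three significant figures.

In SI: d = 29800 m, v = 25800 m/s.
(ρ_i/ρ_t)^0.36 = (1630/2700)^0.36 = 0.8339
d^0.77 = 29800^0.77 = 2787
v^0.4 = 25800^0.4 = 58.16
g^-0.21 = 1.8^-0.21 = 0.8839
D_tc = 1.2 × 0.8339 × 2787 × 58.16 × 0.8839 = 1.434 × 10^5 m
D_f = 1.33 × 1.434 × 10^5 = 1.907 × 10^5 m
     = 190.7 km

D_f ≈ 191 km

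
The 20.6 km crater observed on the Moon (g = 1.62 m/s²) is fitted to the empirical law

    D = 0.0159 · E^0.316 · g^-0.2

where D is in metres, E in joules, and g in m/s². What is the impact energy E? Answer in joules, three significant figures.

Rearranging: E = [D / (0.0159 · g^-0.2)]^(1/0.316).
D = 20600 m.
g^-0.2 = 1.62^-0.2 = 0.9080
D / (0.0159 × 0.9080) = 20600 / (0.01444) = 1.427 × 10^6
E = (1.427 × 10^6)^3.1646 = 2.994 × 10^19 J

E ≈ 2.99 × 10^19 J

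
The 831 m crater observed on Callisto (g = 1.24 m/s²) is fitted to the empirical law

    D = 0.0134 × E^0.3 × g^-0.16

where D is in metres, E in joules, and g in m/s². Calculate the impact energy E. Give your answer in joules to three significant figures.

Rearranging: E = [D / (0.0134 · g^-0.16)]^(1/0.3).
g^-0.16 = 1.24^-0.16 = 0.9662
D / (0.0134 × 0.9662) = 831 / (0.01295) = 6.417 × 10^4
E = (6.417 × 10^4)^3.3333 = 1.057 × 10^16 J

E ≈ 1.06 × 10^16 J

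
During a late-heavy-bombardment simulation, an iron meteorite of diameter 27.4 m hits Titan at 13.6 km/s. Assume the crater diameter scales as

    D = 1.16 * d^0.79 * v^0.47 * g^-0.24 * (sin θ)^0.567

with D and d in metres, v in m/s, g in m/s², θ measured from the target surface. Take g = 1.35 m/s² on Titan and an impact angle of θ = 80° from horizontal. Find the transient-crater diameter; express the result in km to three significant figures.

In SI units: v = 13600 m/s.
d^0.79 = 27.4^0.79 = 13.67
v^0.47 = 13600^0.47 = 87.65
g^-0.24 = 1.35^-0.24 = 0.9305
(sin 80°)^0.567 = 0.9848^0.567 = 0.9914
D = 1.16 × 13.67 × 87.65 × 0.9305 × 0.9914 = 1282 m
   = 1.282 km

D ≈ 1.28 km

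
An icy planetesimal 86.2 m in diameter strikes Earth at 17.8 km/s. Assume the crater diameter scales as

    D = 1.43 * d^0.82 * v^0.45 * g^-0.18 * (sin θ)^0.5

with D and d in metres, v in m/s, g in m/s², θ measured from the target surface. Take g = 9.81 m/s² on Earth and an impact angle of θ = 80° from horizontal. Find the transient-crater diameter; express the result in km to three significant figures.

D ≈ 2.97 km

In SI units: v = 17800 m/s.
d^0.82 = 86.2^0.82 = 38.65
v^0.45 = 17800^0.45 = 81.79
g^-0.18 = 9.81^-0.18 = 0.6630
(sin 80°)^0.5 = 0.9848^0.5 = 0.9924
D = 1.43 × 38.65 × 81.79 × 0.6630 × 0.9924 = 2974 m
   = 2.974 km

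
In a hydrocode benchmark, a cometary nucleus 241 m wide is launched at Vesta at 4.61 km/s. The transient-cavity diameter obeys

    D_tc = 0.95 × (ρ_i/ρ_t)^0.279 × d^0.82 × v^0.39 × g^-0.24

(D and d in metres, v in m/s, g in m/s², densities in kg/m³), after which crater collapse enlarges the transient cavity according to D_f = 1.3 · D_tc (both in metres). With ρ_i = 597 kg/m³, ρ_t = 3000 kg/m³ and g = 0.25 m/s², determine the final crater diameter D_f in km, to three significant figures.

v = 4610 m/s.
(ρ_i/ρ_t)^0.279 = (597/3000)^0.279 = 0.6374
d^0.82 = 241^0.82 = 89.80
v^0.39 = 4610^0.39 = 26.84
g^-0.24 = 0.25^-0.24 = 1.395
D_tc = 0.95 × 0.6374 × 89.80 × 26.84 × 1.395 = 2036 m
D_f = 1.3 × 2036 = 2647 m
     = 2.647 km

D_f ≈ 2.65 km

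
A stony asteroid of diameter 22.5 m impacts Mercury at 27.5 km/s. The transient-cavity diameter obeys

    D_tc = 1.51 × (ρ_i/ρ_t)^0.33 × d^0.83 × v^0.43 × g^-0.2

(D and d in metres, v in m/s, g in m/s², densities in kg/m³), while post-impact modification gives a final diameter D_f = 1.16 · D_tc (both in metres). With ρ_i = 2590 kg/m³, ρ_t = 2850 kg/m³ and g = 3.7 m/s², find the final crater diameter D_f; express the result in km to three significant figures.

v = 27500 m/s.
(ρ_i/ρ_t)^0.33 = (2590/2850)^0.33 = 0.9689
d^0.83 = 22.5^0.83 = 13.25
v^0.43 = 27500^0.43 = 81.08
g^-0.2 = 3.7^-0.2 = 0.7698
D_tc = 1.51 × 0.9689 × 13.25 × 81.08 × 0.7698 = 1210 m
D_f = 1.16 × 1210 = 1404 m
     = 1.404 km

D_f ≈ 1.40 km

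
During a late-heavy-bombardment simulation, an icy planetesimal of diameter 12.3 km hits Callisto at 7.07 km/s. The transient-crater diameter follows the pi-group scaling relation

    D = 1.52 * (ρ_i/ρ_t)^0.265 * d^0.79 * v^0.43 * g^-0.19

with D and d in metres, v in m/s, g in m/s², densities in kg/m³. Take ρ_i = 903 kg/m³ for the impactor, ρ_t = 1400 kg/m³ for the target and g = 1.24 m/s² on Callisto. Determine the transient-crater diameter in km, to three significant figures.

D ≈ 100 km

In SI units: d = 12300 m, v = 7070 m/s.
(ρ_i/ρ_t)^0.265 = (903/1400)^0.265 = 0.8903
d^0.79 = 12300^0.79 = 1702
v^0.43 = 7070^0.43 = 45.21
g^-0.19 = 1.24^-0.19 = 0.9600
D = 1.52 × 0.8903 × 1702 × 45.21 × 0.9600 = 99964 m
   = 99.96 km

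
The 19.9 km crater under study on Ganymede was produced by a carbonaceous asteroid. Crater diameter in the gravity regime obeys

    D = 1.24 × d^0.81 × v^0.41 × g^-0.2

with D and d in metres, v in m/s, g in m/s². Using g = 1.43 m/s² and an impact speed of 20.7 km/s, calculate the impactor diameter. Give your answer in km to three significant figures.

Rearranging for d: d = [D / (1.24 · 20700^0.41 · 1.43^-0.2)]^(1/0.81).
D = 19900 m.
20700^0.41 = 58.82
1.43^-0.2 = 0.9310
Denominator = 1.24 × 58.82 × 0.9310 = 67.90
D / 67.90 = 19900 / 67.90 = 293.1
d = 293.1^(1/0.81) = 293.1^1.2346 = 1111 m

d ≈ 1.11 km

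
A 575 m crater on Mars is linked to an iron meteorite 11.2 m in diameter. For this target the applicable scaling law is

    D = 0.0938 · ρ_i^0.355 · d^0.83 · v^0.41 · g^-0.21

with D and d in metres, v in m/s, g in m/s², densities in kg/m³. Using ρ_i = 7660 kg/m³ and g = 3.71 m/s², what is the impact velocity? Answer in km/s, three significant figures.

v ≈ 11.0 km/s

Rearranging for v: v = [D / (0.0938 · 7660^0.355 · 11.2^0.83 · 3.71^-0.21)]^(1/0.41).
7660^0.355 = 23.93
11.2^0.83 = 7.428
3.71^-0.21 = 0.7593
Denominator = 0.0938 × 23.93 × 7.428 × 0.7593 = 12.66
D / 12.66 = 575 / 12.66 = 45.42
v = 45.42^(1/0.41) = 45.42^2.439 = 11016 m/s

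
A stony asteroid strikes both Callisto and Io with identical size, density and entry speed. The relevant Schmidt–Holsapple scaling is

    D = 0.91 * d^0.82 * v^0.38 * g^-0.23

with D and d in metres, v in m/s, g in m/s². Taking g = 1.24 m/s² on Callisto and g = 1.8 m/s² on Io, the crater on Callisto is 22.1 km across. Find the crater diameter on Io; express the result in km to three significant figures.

D ≈ 20.3 km

All impactor-dependent factors cancel in the ratio, leaving D_Io/D_Callisto = (g_Io/g_Callisto)^-0.23.
(1.8/1.24)^-0.23 = 1.452^-0.23 = 0.9178
D_Io = 0.9178 × 22.1 km = 20.3 km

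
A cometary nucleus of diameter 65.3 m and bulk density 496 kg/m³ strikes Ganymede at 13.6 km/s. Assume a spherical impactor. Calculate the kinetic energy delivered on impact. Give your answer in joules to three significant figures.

v = 13600 m/s.
Mass m = (π/6) ρ d³ = (π/6) × 496 × (65.3)³ = 7.231 × 10^7 kg
E = ½ m v² = 0.5 × 7.231 × 10^7 × (13600)² = 6.687 × 10^15 J

E ≈ 6.69 × 10^15 J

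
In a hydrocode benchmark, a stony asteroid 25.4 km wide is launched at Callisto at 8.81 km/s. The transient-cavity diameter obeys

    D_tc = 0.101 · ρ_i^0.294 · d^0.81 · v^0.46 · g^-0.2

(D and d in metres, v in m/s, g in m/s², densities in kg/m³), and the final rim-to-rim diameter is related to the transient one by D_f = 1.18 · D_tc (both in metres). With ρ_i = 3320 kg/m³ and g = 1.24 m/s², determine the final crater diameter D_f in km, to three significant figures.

D_f ≈ 299 km

In SI: d = 25400 m, v = 8810 m/s.
ρ_i^0.294 = 3320^0.294 = 10.84
d^0.81 = 25400^0.81 = 3698
v^0.46 = 8810^0.46 = 65.27
g^-0.2 = 1.24^-0.2 = 0.9579
D_tc = 0.101 × 10.84 × 3698 × 65.27 × 0.9579 = 2.531 × 10^5 m
D_f = 1.18 × 2.531 × 10^5 = 2.987 × 10^5 m
     = 298.7 km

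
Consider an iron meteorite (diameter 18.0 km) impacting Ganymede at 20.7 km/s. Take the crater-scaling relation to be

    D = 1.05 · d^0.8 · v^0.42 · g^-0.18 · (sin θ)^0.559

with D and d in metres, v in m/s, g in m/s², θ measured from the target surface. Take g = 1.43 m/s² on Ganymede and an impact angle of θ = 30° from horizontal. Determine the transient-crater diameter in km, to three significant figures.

D ≈ 110 km

In SI units: d = 18000 m, v = 20700 m/s.
d^0.8 = 18000^0.8 = 2536
v^0.42 = 20700^0.42 = 64.97
g^-0.18 = 1.43^-0.18 = 0.9376
(sin 30°)^0.559 = 0.5000^0.559 = 0.6788
D = 1.05 × 2536 × 64.97 × 0.9376 × 0.6788 = 1.101 × 10^5 m
   = 110.1 km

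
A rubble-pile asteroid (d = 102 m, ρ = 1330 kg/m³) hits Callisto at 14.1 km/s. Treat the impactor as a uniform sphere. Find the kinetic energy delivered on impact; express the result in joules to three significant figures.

E ≈ 7.35 × 10^16 J

v = 14100 m/s.
Mass m = (π/6) ρ d³ = (π/6) × 1330 × (102)³ = 7.390 × 10^8 kg
E = ½ m v² = 0.5 × 7.390 × 10^8 × (14100)² = 7.346 × 10^16 J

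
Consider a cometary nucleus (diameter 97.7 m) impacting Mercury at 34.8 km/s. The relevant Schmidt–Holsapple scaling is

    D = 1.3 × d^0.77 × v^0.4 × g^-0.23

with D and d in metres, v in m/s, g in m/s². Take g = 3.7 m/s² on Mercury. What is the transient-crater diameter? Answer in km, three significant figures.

In SI units: v = 34800 m/s.
d^0.77 = 97.7^0.77 = 34.06
v^0.4 = 34800^0.4 = 65.56
g^-0.23 = 3.7^-0.23 = 0.7401
D = 1.3 × 34.06 × 65.56 × 0.7401 = 2148 m
   = 2.148 km

D ≈ 2.15 km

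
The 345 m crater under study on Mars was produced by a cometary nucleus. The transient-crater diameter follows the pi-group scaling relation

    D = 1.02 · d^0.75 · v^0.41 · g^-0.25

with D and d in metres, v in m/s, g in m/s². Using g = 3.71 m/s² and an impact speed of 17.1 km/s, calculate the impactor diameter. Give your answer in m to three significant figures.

d ≈ 17.7 m

Rearranging for d: d = [D / (1.02 · 17100^0.41 · 3.71^-0.25)]^(1/0.75).
17100^0.41 = 54.39
3.71^-0.25 = 0.7205
Denominator = 1.02 × 54.39 × 0.7205 = 39.97
D / 39.97 = 345 / 39.97 = 8.631
d = 8.631^(1/0.75) = 8.631^1.3333 = 17.70 m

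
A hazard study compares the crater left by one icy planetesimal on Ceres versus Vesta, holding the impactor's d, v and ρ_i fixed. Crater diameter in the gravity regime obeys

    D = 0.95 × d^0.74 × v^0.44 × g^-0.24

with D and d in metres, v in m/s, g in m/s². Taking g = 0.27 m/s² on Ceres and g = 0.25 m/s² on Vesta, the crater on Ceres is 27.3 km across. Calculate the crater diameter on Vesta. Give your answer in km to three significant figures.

D ≈ 27.8 km

All impactor-dependent factors cancel in the ratio, leaving D_Vesta/D_Ceres = (g_Vesta/g_Ceres)^-0.24.
(0.25/0.27)^-0.24 = 0.9259^-0.24 = 1.019
D_Vesta = 1.019 × 27.3 km = 27.8 km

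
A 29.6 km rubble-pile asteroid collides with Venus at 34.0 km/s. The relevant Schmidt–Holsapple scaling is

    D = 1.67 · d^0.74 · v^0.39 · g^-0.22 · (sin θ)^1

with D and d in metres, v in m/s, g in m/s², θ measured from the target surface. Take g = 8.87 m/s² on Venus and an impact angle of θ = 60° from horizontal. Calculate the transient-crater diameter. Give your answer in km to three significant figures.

In SI units: d = 29600 m, v = 34000 m/s.
d^0.74 = 29600^0.74 = 2036
v^0.39 = 34000^0.39 = 58.52
g^-0.22 = 8.87^-0.22 = 0.6187
(sin 60°)^1 = 0.8660^1 = 0.8660
D = 1.67 × 2036 × 58.52 × 0.6187 × 0.8660 = 1.066 × 10^5 m
   = 106.6 km

D ≈ 107 km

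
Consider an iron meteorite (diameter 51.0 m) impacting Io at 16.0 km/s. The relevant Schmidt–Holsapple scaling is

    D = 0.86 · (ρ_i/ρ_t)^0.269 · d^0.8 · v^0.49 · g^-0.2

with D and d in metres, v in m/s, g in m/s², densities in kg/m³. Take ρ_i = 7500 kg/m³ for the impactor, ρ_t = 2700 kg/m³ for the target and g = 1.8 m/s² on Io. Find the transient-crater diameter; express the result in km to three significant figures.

D ≈ 2.68 km

In SI units: v = 16000 m/s.
(ρ_i/ρ_t)^0.269 = (7500/2700)^0.269 = 1.316
d^0.8 = 51^0.8 = 23.23
v^0.49 = 16000^0.49 = 114.8
g^-0.2 = 1.8^-0.2 = 0.8891
D = 0.86 × 1.316 × 23.23 × 114.8 × 0.8891 = 2683 m
   = 2.683 km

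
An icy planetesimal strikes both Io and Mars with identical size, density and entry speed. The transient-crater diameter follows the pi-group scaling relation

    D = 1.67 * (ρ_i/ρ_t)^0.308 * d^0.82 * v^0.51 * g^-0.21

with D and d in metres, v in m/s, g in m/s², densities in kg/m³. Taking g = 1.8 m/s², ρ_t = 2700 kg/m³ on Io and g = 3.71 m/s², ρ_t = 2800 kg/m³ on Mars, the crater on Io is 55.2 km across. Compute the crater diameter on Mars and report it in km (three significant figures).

The impactor-only factors (d, v, ρ_i) cancel in the ratio, leaving D_Mars/D_Io = (g_Mars/g_Io)^-0.21 · (ρ_t,Io/ρ_t,Mars)^0.308.
(3.71/1.8)^-0.21 = 2.061^-0.21 = 0.8591
(2700/2800)^0.308 = 0.9643^0.308 = 0.9889
Ratio = 0.8591 × 0.9889 = 0.8496
D_Mars = 0.8496 × 55.2 km = 46.9 km

D ≈ 46.9 km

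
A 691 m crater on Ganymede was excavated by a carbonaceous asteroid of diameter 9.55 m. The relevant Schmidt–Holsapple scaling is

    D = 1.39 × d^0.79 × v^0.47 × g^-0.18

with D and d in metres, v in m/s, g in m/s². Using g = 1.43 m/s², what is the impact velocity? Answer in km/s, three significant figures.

Rearranging for v: v = [D / (1.39 · 9.55^0.79 · 1.43^-0.18)]^(1/0.47).
9.55^0.79 = 5.946
1.43^-0.18 = 0.9376
Denominator = 1.39 × 5.946 × 0.9376 = 7.749
D / 7.749 = 691 / 7.749 = 89.17
v = 89.17^(1/0.47) = 89.17^2.1277 = 14108 m/s

v ≈ 14.1 km/s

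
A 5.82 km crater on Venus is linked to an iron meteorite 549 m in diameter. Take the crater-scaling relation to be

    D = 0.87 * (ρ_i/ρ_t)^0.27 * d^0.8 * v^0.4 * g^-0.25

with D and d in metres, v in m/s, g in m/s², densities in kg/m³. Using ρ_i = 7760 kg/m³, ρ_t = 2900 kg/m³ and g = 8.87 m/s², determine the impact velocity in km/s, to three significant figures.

Rearranging for v: v = [D / (0.87 · (7760/2900)^0.27 · 549^0.8 · 8.87^-0.25)]^(1/0.4).
D = 5820 m.
(7760/2900)^0.27 = 1.304
549^0.8 = 155.5
8.87^-0.25 = 0.5795
Denominator = 0.87 × 1.304 × 155.5 × 0.5795 = 102.2
D / 102.2 = 5820 / 102.2 = 56.95
v = 56.95^(1/0.4) = 56.95^2.5 = 24476 m/s

v ≈ 24.5 km/s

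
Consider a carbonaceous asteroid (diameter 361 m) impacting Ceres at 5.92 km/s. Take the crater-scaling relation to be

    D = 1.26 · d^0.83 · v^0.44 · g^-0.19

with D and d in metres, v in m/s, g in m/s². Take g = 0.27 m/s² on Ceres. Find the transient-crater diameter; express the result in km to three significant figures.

D ≈ 9.79 km

In SI units: v = 5920 m/s.
d^0.83 = 361^0.83 = 132.7
v^0.44 = 5920^0.44 = 45.69
g^-0.19 = 0.27^-0.19 = 1.282
D = 1.26 × 132.7 × 45.69 × 1.282 = 9794 m
   = 9.794 km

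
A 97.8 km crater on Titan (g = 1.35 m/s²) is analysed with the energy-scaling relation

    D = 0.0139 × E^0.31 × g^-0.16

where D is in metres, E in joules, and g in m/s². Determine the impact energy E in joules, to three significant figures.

Rearranging: E = [D / (0.0139 · g^-0.16)]^(1/0.31).
D = 97800 m.
g^-0.16 = 1.35^-0.16 = 0.9531
D / (0.0139 × 0.9531) = 97800 / (0.01325) = 7.381 × 10^6
E = (7.381 × 10^6)^3.2258 = 1.429 × 10^22 J

E ≈ 1.43 × 10^22 J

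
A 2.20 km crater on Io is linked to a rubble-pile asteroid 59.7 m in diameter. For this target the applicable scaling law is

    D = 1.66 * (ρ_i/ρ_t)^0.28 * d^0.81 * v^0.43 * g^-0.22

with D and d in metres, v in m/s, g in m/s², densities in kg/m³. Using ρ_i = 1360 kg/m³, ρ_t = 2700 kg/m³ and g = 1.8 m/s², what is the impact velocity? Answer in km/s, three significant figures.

Rearranging for v: v = [D / (1.66 · (1360/2700)^0.28 · 59.7^0.81 · 1.8^-0.22)]^(1/0.43).
D = 2200 m.
(1360/2700)^0.28 = 0.8253
59.7^0.81 = 27.45
1.8^-0.22 = 0.8787
Denominator = 1.66 × 0.8253 × 27.45 × 0.8787 = 33.04
D / 33.04 = 2200 / 33.04 = 66.59
v = 66.59^(1/0.43) = 66.59^2.3256 = 17399 m/s

v ≈ 17.4 km/s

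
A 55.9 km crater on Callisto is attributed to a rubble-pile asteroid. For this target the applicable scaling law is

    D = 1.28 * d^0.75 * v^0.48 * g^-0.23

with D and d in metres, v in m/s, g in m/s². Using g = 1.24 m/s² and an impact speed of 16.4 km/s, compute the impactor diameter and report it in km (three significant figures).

Rearranging for d: d = [D / (1.28 · 16400^0.48 · 1.24^-0.23)]^(1/0.75).
D = 55900 m.
16400^0.48 = 105.5
1.24^-0.23 = 0.9517
Denominator = 1.28 × 105.5 × 0.9517 = 128.5
D / 128.5 = 55900 / 128.5 = 435.0
d = 435.0^(1/0.75) = 435.0^1.3333 = 3295 m

d ≈ 3.30 km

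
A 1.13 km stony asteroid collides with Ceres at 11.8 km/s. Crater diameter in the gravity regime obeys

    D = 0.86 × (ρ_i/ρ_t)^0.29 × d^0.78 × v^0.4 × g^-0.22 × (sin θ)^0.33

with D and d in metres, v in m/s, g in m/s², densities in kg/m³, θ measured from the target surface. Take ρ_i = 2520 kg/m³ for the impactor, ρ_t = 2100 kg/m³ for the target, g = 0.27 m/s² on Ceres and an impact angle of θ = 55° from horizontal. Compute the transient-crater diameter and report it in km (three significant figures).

D ≈ 11.6 km

In SI units: d = 1130 m, v = 11800 m/s.
(ρ_i/ρ_t)^0.29 = (2520/2100)^0.29 = 1.054
d^0.78 = 1130^0.78 = 240.7
v^0.4 = 11800^0.4 = 42.54
g^-0.22 = 0.27^-0.22 = 1.334
(sin 55°)^0.33 = 0.8192^0.33 = 0.9363
D = 0.86 × 1.054 × 240.7 × 42.54 × 1.334 × 0.9363 = 11593 m
   = 11.59 km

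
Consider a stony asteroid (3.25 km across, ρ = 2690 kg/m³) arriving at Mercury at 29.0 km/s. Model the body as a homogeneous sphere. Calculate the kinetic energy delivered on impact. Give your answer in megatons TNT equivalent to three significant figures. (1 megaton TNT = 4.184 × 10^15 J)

d = 3250 m; v = 29000 m/s.
Mass m = (π/6) ρ d³ = (π/6) × 2690 × (3250)³ = 4.835 × 10^13 kg
E = ½ m v² = 0.5 × 4.835 × 10^13 × (29000)² = 2.033 × 10^22 J
   = 2.033 × 10^22 / 4.184×10^15 = 4.859 × 10^6 Mt

E ≈ 4.86 × 10^6 Mt TNT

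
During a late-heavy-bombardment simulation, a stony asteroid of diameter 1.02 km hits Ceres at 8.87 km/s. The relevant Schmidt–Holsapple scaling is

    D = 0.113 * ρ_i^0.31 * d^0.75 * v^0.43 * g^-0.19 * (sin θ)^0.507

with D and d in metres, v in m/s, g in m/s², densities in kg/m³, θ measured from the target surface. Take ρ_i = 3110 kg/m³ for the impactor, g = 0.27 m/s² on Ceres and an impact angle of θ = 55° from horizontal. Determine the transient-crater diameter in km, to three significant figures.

In SI units: d = 1020 m, v = 8870 m/s.
ρ_i^0.31 = 3110^0.31 = 12.10
d^0.75 = 1020^0.75 = 180.5
v^0.43 = 8870^0.43 = 49.84
g^-0.19 = 0.27^-0.19 = 1.282
(sin 55°)^0.507 = 0.8192^0.507 = 0.9038
D = 0.113 × 12.10 × 180.5 × 49.84 × 1.282 × 0.9038 = 14252 m
   = 14.25 km

D ≈ 14.3 km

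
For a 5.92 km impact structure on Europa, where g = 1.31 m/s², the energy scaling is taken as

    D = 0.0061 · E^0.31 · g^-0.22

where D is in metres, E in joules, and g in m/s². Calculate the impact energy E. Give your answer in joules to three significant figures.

Rearranging: E = [D / (0.0061 · g^-0.22)]^(1/0.31).
D = 5920 m.
g^-0.22 = 1.31^-0.22 = 0.9423
D / (0.0061 × 0.9423) = 5920 / (5.748 × 10^-3) = 1.030 × 10^6
E = (1.030 × 10^6)^3.2258 = 2.490 × 10^19 J

E ≈ 2.49 × 10^19 J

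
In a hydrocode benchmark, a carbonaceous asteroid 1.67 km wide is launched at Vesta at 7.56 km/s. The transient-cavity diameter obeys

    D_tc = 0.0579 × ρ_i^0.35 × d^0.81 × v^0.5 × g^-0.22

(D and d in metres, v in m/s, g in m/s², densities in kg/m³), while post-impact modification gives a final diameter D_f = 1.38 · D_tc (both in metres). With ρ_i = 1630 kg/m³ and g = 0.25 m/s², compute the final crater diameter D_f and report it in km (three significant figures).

In SI: d = 1670 m, v = 7560 m/s.
ρ_i^0.35 = 1630^0.35 = 13.31
d^0.81 = 1670^0.81 = 407.8
v^0.5 = 7560^0.5 = 86.95
g^-0.22 = 0.25^-0.22 = 1.357
D_tc = 0.0579 × 13.31 × 407.8 × 86.95 × 1.357 = 37080 m
D_f = 1.38 × 37080 = 51170 m
     = 51.17 km

D_f ≈ 51.2 km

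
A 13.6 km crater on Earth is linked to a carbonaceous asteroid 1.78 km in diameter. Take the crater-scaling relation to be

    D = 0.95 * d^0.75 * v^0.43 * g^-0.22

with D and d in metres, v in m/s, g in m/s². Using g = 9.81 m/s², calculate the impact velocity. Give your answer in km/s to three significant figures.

v ≈ 31.8 km/s

Rearranging for v: v = [D / (0.95 · 1780^0.75 · 9.81^-0.22)]^(1/0.43).
D = 13600 m.
1780^0.75 = 274.0
9.81^-0.22 = 0.6051
Denominator = 0.95 × 274.0 × 0.6051 = 157.5
D / 157.5 = 13600 / 157.5 = 86.35
v = 86.35^(1/0.43) = 86.35^2.3256 = 31840 m/s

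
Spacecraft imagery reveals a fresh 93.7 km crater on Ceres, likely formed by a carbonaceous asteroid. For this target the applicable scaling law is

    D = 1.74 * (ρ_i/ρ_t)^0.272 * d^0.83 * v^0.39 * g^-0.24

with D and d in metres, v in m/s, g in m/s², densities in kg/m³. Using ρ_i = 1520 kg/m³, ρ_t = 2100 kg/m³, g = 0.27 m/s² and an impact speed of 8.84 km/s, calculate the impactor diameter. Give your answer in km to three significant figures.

Rearranging for d: d = [D / (1.74 · (1520/2100)^0.272 · 8840^0.39 · 0.27^-0.24)]^(1/0.83).
D = 93700 m.
(1520/2100)^0.272 = 0.9158
8840^0.39 = 34.60
0.27^-0.24 = 1.369
Denominator = 1.74 × 0.9158 × 34.60 × 1.369 = 75.48
D / 75.48 = 93700 / 75.48 = 1241
d = 1241^(1/0.83) = 1241^1.2048 = 5338 m

d ≈ 5.34 km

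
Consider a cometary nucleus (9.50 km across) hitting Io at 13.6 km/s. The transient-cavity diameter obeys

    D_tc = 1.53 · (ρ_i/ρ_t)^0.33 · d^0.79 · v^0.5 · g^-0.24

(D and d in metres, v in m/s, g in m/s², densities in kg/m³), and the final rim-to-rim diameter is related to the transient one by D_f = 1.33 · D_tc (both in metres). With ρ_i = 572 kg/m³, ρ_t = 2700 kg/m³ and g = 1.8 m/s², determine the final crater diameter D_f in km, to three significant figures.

D_f ≈ 171 km

In SI: d = 9500 m, v = 13600 m/s.
(ρ_i/ρ_t)^0.33 = (572/2700)^0.33 = 0.5992
d^0.79 = 9500^0.79 = 1388
v^0.5 = 13600^0.5 = 116.6
g^-0.24 = 1.8^-0.24 = 0.8684
D_tc = 1.53 × 0.5992 × 1388 × 116.6 × 0.8684 = 1.288 × 10^5 m
D_f = 1.33 × 1.288 × 10^5 = 1.713 × 10^5 m
     = 171.3 km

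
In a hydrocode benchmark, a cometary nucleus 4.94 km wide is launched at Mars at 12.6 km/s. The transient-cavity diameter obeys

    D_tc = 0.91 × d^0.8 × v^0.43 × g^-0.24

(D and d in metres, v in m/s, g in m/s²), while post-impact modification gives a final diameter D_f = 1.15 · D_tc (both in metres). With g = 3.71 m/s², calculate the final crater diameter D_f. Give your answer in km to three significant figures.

D_f ≈ 39.9 km

In SI: d = 4940 m, v = 12600 m/s.
d^0.8 = 4940^0.8 = 901.5
v^0.43 = 12600^0.43 = 57.96
g^-0.24 = 3.71^-0.24 = 0.7300
D_tc = 0.91 × 901.5 × 57.96 × 0.7300 = 34710 m
D_f = 1.15 × 34710 = 39916 m
     = 39.92 km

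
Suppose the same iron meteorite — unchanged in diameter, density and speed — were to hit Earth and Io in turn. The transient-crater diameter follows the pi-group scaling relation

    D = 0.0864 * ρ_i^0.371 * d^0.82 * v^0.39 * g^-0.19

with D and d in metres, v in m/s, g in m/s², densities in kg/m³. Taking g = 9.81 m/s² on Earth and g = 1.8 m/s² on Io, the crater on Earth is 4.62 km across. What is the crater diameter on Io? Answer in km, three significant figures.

All impactor-dependent factors cancel in the ratio, leaving D_Io/D_Earth = (g_Io/g_Earth)^-0.19.
(1.8/9.81)^-0.19 = 0.1835^-0.19 = 1.380
D_Io = 1.380 × 4.62 km = 6.38 km

D ≈ 6.38 km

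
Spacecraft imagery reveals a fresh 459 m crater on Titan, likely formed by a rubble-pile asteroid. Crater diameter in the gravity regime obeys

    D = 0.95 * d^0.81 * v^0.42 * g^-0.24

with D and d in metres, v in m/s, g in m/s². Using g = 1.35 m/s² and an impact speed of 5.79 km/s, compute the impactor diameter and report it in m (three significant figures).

d ≈ 25.2 m

Rearranging for d: d = [D / (0.95 · 5790^0.42 · 1.35^-0.24)]^(1/0.81).
5790^0.42 = 38.05
1.35^-0.24 = 0.9305
Denominator = 0.95 × 38.05 × 0.9305 = 33.64
D / 33.64 = 459 / 33.64 = 13.64
d = 13.64^(1/0.81) = 13.64^1.2346 = 25.18 m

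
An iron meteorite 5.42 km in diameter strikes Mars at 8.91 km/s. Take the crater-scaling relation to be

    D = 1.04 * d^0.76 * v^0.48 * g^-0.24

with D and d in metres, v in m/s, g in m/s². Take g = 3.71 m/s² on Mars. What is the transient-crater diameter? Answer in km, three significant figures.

D ≈ 41.1 km

In SI units: d = 5420 m, v = 8910 m/s.
d^0.76 = 5420^0.76 = 688.4
v^0.48 = 8910^0.48 = 78.69
g^-0.24 = 3.71^-0.24 = 0.7300
D = 1.04 × 688.4 × 78.69 × 0.7300 = 41126 m
   = 41.13 km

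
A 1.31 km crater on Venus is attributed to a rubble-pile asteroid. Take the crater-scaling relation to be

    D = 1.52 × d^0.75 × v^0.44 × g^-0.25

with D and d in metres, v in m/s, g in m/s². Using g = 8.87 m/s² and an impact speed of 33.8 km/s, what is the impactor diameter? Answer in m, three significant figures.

d ≈ 37.4 m

Rearranging for d: d = [D / (1.52 · 33800^0.44 · 8.87^-0.25)]^(1/0.75).
D = 1310 m.
33800^0.44 = 98.34
8.87^-0.25 = 0.5795
Denominator = 1.52 × 98.34 × 0.5795 = 86.62
D / 86.62 = 1310 / 86.62 = 15.12
d = 15.12^(1/0.75) = 15.12^1.3333 = 37.38 m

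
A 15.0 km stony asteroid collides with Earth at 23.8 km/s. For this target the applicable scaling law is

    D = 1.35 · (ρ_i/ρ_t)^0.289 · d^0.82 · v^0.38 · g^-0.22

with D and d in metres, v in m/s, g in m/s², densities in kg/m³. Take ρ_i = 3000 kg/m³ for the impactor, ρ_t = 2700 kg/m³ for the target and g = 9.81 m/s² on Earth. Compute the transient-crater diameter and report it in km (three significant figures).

D ≈ 103 km

In SI units: d = 15000 m, v = 23800 m/s.
(ρ_i/ρ_t)^0.289 = (3000/2700)^0.289 = 1.031
d^0.82 = 15000^0.82 = 2657
v^0.38 = 23800^0.38 = 46.04
g^-0.22 = 9.81^-0.22 = 0.6051
D = 1.35 × 1.031 × 2657 × 46.04 × 0.6051 = 1.030 × 10^5 m
   = 103.0 km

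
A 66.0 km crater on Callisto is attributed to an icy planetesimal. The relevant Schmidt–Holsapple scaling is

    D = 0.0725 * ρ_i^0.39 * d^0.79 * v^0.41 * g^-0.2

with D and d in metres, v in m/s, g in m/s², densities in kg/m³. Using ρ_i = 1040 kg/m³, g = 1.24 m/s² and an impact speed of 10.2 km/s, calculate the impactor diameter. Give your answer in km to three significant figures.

Rearranging for d: d = [D / (0.0725 · 1040^0.39 · 10200^0.41 · 1.24^-0.2)]^(1/0.79).
D = 66000 m.
1040^0.39 = 15.02
10200^0.41 = 44.01
1.24^-0.2 = 0.9579
Denominator = 0.0725 × 15.02 × 44.01 × 0.9579 = 45.91
D / 45.91 = 66000 / 45.91 = 1438
d = 1438^(1/0.79) = 1438^1.2658 = 9933 m

d ≈ 9.93 km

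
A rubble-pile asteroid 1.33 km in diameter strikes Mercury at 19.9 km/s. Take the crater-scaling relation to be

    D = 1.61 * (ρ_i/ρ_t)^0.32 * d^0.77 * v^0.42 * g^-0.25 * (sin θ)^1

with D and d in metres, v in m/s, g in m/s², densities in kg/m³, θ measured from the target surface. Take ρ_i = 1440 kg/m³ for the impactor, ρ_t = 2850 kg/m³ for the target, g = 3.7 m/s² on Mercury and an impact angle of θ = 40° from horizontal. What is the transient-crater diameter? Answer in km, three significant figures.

In SI units: d = 1330 m, v = 19900 m/s.
(ρ_i/ρ_t)^0.32 = (1440/2850)^0.32 = 0.8038
d^0.77 = 1330^0.77 = 254.3
v^0.42 = 19900^0.42 = 63.90
g^-0.25 = 3.7^-0.25 = 0.7210
(sin 40°)^1 = 0.6428^1 = 0.6428
D = 1.61 × 0.8038 × 254.3 × 63.90 × 0.7210 × 0.6428 = 9746 m
   = 9.746 km

D ≈ 9.75 km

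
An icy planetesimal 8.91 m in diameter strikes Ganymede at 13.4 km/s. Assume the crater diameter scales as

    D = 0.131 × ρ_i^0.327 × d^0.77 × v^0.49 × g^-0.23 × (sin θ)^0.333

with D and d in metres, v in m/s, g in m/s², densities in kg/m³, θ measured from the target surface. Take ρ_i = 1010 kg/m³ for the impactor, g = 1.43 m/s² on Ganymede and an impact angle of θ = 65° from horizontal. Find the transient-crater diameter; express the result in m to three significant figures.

In SI units: v = 13400 m/s.
ρ_i^0.327 = 1010^0.327 = 9.603
d^0.77 = 8.91^0.77 = 5.388
v^0.49 = 13400^0.49 = 105.3
g^-0.23 = 1.43^-0.23 = 0.9210
(sin 65°)^0.333 = 0.9063^0.333 = 0.9678
D = 0.131 × 9.603 × 5.388 × 105.3 × 0.9210 × 0.9678 = 636.2 m

D ≈ 636 m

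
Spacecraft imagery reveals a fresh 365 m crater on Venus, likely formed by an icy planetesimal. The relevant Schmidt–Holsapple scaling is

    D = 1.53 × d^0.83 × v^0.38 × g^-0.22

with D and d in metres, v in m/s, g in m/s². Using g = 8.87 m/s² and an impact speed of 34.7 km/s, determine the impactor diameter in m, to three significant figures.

d ≈ 10.9 m

Rearranging for d: d = [D / (1.53 · 34700^0.38 · 8.87^-0.22)]^(1/0.83).
34700^0.38 = 53.13
8.87^-0.22 = 0.6187
Denominator = 1.53 × 53.13 × 0.6187 = 50.29
D / 50.29 = 365 / 50.29 = 7.258
d = 7.258^(1/0.83) = 7.258^1.2048 = 10.89 m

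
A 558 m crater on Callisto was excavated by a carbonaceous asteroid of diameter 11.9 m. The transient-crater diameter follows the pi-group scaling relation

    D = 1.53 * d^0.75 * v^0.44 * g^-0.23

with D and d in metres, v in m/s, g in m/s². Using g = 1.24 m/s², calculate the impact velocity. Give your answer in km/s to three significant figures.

Rearranging for v: v = [D / (1.53 · 11.9^0.75 · 1.24^-0.23)]^(1/0.44).
11.9^0.75 = 6.407
1.24^-0.23 = 0.9517
Denominator = 1.53 × 6.407 × 0.9517 = 9.329
D / 9.329 = 558 / 9.329 = 59.81
v = 59.81^(1/0.44) = 59.81^2.2727 = 10916 m/s

v ≈ 10.9 km/s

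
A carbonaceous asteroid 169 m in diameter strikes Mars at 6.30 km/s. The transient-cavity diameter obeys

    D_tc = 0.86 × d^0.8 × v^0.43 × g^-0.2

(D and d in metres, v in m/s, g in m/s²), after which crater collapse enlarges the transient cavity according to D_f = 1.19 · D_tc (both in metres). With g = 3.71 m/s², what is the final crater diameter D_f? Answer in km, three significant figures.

v = 6300 m/s.
d^0.8 = 169^0.8 = 60.58
v^0.43 = 6300^0.43 = 43.02
g^-0.2 = 3.71^-0.2 = 0.7694
D_tc = 0.86 × 60.58 × 43.02 × 0.7694 = 1724 m
D_f = 1.19 × 1724 = 2052 m
     = 2.052 km

D_f ≈ 2.05 km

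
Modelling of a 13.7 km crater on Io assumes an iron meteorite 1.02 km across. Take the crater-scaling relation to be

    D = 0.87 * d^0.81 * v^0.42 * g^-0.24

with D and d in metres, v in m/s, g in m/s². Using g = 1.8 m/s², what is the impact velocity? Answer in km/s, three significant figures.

v ≈ 21.7 km/s

Rearranging for v: v = [D / (0.87 · 1020^0.81 · 1.8^-0.24)]^(1/0.42).
D = 13700 m.
1020^0.81 = 273.5
1.8^-0.24 = 0.8684
Denominator = 0.87 × 273.5 × 0.8684 = 206.6
D / 206.6 = 13700 / 206.6 = 66.31
v = 66.31^(1/0.42) = 66.31^2.381 = 21736 m/s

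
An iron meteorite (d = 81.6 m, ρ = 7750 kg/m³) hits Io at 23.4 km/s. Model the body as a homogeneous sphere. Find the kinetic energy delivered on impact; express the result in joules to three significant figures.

E ≈ 6.04 × 10^17 J

v = 23400 m/s.
Mass m = (π/6) ρ d³ = (π/6) × 7750 × (81.6)³ = 2.205 × 10^9 kg
E = ½ m v² = 0.5 × 2.205 × 10^9 × (23400)² = 6.037 × 10^17 J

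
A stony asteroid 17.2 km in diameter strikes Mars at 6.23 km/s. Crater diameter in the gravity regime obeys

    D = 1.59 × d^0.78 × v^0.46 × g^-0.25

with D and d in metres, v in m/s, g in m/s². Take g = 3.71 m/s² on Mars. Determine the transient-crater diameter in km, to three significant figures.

In SI units: d = 17200 m, v = 6230 m/s.
d^0.78 = 17200^0.78 = 2012
v^0.46 = 6230^0.46 = 55.65
g^-0.25 = 3.71^-0.25 = 0.7205
D = 1.59 × 2012 × 55.65 × 0.7205 = 1.283 × 10^5 m
   = 128.3 km

D ≈ 128 km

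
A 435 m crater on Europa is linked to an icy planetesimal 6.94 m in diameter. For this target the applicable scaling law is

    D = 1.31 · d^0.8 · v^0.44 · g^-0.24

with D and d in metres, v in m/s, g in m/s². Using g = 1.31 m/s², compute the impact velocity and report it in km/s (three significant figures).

v ≈ 18.4 km/s

Rearranging for v: v = [D / (1.31 · 6.94^0.8 · 1.31^-0.24)]^(1/0.44).
6.94^0.8 = 4.711
1.31^-0.24 = 0.9372
Denominator = 1.31 × 4.711 × 0.9372 = 5.784
D / 5.784 = 435 / 5.784 = 75.21
v = 75.21^(1/0.44) = 75.21^2.2727 = 18374 m/s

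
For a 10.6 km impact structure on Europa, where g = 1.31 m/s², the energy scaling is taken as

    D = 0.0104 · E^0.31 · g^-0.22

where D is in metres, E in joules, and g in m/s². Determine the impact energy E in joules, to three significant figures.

Rearranging: E = [D / (0.0104 · g^-0.22)]^(1/0.31).
D = 10600 m.
g^-0.22 = 1.31^-0.22 = 0.9423
D / (0.0104 × 0.9423) = 10600 / (9.800 × 10^-3) = 1.082 × 10^6
E = (1.082 × 10^6)^3.2258 = 2.919 × 10^19 J

E ≈ 2.92 × 10^19 J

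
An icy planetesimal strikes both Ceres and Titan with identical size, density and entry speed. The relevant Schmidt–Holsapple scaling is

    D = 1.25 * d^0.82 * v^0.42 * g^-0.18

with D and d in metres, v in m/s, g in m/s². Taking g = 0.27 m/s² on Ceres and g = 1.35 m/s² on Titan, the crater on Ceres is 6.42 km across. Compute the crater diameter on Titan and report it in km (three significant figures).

D ≈ 4.81 km

All impactor-dependent factors cancel in the ratio, leaving D_Titan/D_Ceres = (g_Titan/g_Ceres)^-0.18.
(1.35/0.27)^-0.18 = 5.000^-0.18 = 0.7485
D_Titan = 0.7485 × 6.42 km = 4.81 km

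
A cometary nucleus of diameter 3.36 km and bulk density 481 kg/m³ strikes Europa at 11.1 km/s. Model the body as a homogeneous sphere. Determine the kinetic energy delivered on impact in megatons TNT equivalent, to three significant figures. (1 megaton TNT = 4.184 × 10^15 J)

E ≈ 1.41 × 10^5 Mt TNT

d = 3360 m; v = 11100 m/s.
Mass m = (π/6) ρ d³ = (π/6) × 481 × (3360)³ = 9.553 × 10^12 kg
E = ½ m v² = 0.5 × 9.553 × 10^12 × (11100)² = 5.885 × 10^20 J
   = 5.885 × 10^20 / 4.184×10^15 = 1.407 × 10^5 Mt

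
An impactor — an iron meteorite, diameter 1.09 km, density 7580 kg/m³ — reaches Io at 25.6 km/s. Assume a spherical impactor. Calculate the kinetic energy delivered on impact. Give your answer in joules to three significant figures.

E ≈ 1.68 × 10^21 J

d = 1090 m; v = 25600 m/s.
Mass m = (π/6) ρ d³ = (π/6) × 7580 × (1090)³ = 5.140 × 10^12 kg
E = ½ m v² = 0.5 × 5.140 × 10^12 × (25600)² = 1.684 × 10^21 J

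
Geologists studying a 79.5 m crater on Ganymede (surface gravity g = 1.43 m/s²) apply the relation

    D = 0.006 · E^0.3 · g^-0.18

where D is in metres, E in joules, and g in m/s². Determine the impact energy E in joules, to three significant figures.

Rearranging: E = [D / (0.006 · g^-0.18)]^(1/0.3).
g^-0.18 = 1.43^-0.18 = 0.9376
D / (0.006 × 0.9376) = 79.5 / (5.626 × 10^-3) = 1.413 × 10^4
E = (1.413 × 10^4)^3.3333 = 6.818 × 10^13 J

E ≈ 6.82 × 10^13 J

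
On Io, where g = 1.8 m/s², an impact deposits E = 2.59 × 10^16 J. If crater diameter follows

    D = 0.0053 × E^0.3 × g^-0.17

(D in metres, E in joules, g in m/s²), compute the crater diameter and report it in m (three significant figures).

D ≈ 403 m

E^0.3 = (2.59 × 10^16)^0.3 = 8.394 × 10^4
g^-0.17 = 1.8^-0.17 = 0.9049
D = 0.0053 × 8.394 × 10^4 × 0.9049 = 402.6 m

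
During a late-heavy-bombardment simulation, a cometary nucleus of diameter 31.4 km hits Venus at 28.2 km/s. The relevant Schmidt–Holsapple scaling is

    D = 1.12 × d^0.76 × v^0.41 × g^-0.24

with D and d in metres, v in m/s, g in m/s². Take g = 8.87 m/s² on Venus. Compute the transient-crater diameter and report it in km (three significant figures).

In SI units: d = 31400 m, v = 28200 m/s.
d^0.76 = 31400^0.76 = 2616
v^0.41 = 28200^0.41 = 66.77
g^-0.24 = 8.87^-0.24 = 0.5922
D = 1.12 × 2616 × 66.77 × 0.5922 = 1.159 × 10^5 m
   = 115.9 km

D ≈ 116 km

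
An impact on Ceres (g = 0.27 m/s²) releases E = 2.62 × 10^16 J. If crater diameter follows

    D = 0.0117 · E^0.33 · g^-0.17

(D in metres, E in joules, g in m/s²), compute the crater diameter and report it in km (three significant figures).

D ≈ 3.83 km

E^0.33 = (2.62 × 10^16)^0.33 = 2.618 × 10^5
g^-0.17 = 0.27^-0.17 = 1.249
D = 0.0117 × 2.618 × 10^5 × 1.249 = 3826 m
   = 3.826 km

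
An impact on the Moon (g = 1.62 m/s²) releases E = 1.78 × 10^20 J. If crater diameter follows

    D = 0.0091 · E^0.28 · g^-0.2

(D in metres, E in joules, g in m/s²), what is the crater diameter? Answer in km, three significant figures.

D ≈ 3.87 km

E^0.28 = (1.78 × 10^20)^0.28 = 4.679 × 10^5
g^-0.2 = 1.62^-0.2 = 0.9080
D = 0.0091 × 4.679 × 10^5 × 0.9080 = 3866 m
   = 3.866 km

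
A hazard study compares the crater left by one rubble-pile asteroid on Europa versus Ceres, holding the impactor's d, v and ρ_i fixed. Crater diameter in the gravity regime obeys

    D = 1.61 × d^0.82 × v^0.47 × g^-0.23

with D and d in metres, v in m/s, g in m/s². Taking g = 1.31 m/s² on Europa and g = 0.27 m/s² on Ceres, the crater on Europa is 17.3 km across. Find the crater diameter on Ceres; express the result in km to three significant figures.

D ≈ 24.9 km

All impactor-dependent factors cancel in the ratio, leaving D_Ceres/D_Europa = (g_Ceres/g_Europa)^-0.23.
(0.27/1.31)^-0.23 = 0.2061^-0.23 = 1.438
D_Ceres = 1.438 × 17.3 km = 24.9 km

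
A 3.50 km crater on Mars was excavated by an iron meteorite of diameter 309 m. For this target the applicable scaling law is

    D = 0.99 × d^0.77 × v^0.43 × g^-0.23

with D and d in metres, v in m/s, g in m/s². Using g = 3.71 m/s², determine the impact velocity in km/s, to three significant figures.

Rearranging for v: v = [D / (0.99 · 309^0.77 · 3.71^-0.23)]^(1/0.43).
D = 3500 m.
309^0.77 = 82.65
3.71^-0.23 = 0.7397
Denominator = 0.99 × 82.65 × 0.7397 = 60.52
D / 60.52 = 3500 / 60.52 = 57.83
v = 57.83^(1/0.43) = 57.83^2.3256 = 12533 m/s

v ≈ 12.5 km/s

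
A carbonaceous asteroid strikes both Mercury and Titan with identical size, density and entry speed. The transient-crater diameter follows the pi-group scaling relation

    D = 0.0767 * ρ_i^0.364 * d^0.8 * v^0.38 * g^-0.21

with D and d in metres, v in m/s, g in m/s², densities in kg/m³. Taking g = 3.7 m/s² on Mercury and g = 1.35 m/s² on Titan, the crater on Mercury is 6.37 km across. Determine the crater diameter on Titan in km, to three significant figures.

D ≈ 7.87 km

All impactor-dependent factors cancel in the ratio, leaving D_Titan/D_Mercury = (g_Titan/g_Mercury)^-0.21.
(1.35/3.7)^-0.21 = 0.3649^-0.21 = 1.236
D_Titan = 1.236 × 6.37 km = 7.87 km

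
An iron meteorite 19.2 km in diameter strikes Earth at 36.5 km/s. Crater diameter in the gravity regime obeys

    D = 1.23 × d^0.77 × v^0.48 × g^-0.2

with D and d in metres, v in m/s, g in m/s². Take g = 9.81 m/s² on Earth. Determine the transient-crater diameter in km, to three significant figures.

D ≈ 240 km

In SI units: d = 19200 m, v = 36500 m/s.
d^0.77 = 19200^0.77 = 1987
v^0.48 = 36500^0.48 = 154.8
g^-0.2 = 9.81^-0.2 = 0.6334
D = 1.23 × 1987 × 154.8 × 0.6334 = 2.396 × 10^5 m
   = 239.6 km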